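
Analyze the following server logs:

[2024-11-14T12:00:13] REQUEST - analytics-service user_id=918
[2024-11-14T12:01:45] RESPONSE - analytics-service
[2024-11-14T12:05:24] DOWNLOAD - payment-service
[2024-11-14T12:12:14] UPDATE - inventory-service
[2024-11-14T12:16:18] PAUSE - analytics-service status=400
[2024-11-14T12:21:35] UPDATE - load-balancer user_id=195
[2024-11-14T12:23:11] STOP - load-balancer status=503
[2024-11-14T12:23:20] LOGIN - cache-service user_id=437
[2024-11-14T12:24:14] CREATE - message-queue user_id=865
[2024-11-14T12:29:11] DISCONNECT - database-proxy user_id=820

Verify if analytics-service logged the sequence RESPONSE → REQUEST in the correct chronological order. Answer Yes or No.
No

To verify sequence order:

1. Find all events in sequence RESPONSE → REQUEST for analytics-service
2. Extract their timestamps
3. Check if timestamps are in ascending order
4. Result: No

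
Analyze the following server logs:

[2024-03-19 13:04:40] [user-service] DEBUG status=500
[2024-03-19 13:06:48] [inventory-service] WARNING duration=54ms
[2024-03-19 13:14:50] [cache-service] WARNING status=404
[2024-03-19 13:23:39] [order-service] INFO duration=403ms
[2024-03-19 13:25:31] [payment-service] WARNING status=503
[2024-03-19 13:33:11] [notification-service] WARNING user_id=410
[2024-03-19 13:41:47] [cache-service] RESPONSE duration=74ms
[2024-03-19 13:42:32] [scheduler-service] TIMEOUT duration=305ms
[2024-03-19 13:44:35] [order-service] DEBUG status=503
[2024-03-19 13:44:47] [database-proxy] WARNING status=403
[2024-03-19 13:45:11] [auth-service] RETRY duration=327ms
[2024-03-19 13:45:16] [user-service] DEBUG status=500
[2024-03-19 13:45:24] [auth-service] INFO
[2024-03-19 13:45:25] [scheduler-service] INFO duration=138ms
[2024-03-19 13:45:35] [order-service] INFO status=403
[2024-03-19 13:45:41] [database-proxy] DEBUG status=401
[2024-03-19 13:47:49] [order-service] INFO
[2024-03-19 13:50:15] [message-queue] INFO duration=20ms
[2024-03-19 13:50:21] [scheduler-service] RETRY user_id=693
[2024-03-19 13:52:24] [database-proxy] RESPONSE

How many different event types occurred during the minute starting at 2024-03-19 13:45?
3

To count unique event types:

1. Filter events in the minute starting at 2024-03-19 13:45
2. Extract event types from matching entries
3. Count unique types: 3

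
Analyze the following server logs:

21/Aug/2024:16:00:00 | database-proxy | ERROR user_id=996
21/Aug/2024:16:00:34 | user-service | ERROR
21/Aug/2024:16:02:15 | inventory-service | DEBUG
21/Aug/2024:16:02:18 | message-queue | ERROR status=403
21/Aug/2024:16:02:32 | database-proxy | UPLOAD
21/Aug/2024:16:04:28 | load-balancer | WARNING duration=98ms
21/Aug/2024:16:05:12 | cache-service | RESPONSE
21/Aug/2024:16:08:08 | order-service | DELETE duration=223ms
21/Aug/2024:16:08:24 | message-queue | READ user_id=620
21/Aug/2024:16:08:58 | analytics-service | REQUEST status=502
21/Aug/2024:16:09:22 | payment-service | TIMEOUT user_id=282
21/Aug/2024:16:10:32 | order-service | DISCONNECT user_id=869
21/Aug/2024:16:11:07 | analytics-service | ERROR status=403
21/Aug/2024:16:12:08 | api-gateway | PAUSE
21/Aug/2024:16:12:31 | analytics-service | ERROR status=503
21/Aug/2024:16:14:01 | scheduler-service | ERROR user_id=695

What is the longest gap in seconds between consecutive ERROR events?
529

To find the longest gap:

1. Extract all ERROR events in chronological order
2. Calculate time differences between consecutive events
3. Find the maximum difference
4. Longest gap: 529 seconds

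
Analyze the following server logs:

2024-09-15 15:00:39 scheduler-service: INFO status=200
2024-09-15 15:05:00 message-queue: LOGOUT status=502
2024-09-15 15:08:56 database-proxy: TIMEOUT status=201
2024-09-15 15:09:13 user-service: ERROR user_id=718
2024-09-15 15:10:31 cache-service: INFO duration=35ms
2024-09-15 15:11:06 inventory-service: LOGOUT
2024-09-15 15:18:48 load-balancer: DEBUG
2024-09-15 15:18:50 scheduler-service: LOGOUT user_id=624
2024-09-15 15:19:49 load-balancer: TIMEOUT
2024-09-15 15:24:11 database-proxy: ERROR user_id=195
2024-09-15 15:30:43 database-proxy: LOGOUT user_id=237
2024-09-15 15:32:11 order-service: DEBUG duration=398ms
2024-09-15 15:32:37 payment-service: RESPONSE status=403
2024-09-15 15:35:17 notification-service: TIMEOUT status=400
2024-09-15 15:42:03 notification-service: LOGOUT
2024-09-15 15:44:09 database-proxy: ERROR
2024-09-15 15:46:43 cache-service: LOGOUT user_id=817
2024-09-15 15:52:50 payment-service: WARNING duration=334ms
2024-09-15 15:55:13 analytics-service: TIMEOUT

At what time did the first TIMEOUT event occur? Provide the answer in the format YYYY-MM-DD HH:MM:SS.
2024-09-15 15:08:56

To find the first event:

1. Filter for all TIMEOUT events
2. Sort by timestamp
3. Select the first one
4. Timestamp: 2024-09-15 15:08:56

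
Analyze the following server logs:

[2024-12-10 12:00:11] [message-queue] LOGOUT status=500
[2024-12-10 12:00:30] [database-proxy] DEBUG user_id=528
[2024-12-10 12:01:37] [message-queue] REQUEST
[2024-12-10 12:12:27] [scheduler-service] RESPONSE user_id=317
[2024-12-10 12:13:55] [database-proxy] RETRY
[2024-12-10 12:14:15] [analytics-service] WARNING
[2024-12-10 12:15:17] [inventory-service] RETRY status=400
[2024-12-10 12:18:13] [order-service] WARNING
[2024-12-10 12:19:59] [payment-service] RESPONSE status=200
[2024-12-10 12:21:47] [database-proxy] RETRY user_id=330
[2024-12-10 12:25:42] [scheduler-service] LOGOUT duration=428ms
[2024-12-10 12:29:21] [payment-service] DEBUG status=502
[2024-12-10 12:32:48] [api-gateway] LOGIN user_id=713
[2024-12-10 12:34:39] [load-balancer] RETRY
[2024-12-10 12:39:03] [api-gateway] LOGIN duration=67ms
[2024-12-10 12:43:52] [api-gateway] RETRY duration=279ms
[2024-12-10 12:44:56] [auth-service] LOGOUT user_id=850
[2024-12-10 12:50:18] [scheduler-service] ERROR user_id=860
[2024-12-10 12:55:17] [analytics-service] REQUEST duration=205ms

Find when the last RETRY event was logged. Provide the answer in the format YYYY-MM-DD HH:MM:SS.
2024-12-10 12:43:52

To find the last event:

1. Filter for all RETRY events
2. Sort by timestamp
3. Select the last one
4. Timestamp: 2024-12-10 12:43:52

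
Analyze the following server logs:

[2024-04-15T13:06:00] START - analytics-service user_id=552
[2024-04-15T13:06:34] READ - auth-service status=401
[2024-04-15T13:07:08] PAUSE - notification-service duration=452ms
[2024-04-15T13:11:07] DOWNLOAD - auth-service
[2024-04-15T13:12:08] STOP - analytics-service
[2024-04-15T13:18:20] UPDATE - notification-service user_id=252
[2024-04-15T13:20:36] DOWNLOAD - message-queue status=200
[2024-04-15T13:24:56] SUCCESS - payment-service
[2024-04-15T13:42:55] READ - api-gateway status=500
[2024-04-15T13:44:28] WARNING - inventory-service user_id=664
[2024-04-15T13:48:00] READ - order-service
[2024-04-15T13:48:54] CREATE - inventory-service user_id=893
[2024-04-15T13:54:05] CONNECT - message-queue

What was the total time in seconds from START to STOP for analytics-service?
368

To calculate state duration:

1. Find START event for analytics-service: 2024-04-15T13:06:00
2. Find STOP event for analytics-service: 2024-04-15T13:12:08
3. Calculate duration: 2024-04-15T13:12:08 - 2024-04-15T13:06:00 = 368 seconds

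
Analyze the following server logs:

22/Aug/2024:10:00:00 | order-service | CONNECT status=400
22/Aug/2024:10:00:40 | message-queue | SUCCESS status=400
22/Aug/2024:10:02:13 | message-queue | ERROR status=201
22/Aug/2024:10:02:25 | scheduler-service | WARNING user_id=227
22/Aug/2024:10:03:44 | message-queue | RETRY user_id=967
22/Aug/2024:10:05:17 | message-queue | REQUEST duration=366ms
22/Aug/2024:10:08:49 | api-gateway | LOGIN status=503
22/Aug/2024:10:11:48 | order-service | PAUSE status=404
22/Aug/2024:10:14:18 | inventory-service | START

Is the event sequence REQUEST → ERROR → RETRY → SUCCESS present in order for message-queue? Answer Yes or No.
No

To verify sequence order:

1. Find all events in sequence REQUEST → ERROR → RETRY → SUCCESS for message-queue
2. Extract their timestamps
3. Check if timestamps are in ascending order
4. Result: No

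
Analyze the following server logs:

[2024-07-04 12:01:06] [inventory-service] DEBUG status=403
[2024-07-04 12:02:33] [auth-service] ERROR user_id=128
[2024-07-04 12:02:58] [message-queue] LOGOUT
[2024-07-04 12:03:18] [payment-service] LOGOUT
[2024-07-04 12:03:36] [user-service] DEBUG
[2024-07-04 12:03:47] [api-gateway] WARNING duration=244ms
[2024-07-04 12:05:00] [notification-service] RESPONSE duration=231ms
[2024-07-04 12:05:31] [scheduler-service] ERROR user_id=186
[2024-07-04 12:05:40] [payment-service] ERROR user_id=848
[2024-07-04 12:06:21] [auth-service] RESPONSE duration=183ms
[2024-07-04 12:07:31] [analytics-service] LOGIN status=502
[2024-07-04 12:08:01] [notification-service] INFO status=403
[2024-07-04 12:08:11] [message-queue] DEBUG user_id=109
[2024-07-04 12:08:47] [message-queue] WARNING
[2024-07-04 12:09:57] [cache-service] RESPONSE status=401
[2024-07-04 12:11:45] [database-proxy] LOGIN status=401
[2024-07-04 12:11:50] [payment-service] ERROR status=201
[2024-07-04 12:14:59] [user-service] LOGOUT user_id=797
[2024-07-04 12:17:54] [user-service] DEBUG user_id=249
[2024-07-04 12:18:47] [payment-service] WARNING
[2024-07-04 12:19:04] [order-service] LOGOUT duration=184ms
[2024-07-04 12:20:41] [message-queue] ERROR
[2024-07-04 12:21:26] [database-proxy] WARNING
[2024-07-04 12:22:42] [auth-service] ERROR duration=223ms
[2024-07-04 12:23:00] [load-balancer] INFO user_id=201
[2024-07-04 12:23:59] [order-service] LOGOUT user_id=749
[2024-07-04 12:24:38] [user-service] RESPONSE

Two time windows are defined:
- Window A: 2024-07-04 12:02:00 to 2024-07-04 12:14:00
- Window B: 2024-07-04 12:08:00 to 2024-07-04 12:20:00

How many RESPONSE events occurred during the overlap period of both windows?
1

To find overlap events:

1. Window A: 2024-07-04 12:02:00 to 2024-07-04 12:14:00
2. Window B: 2024-07-04 12:08:00 to 2024-07-04 12:20:00
3. Overlap period: 2024-07-04 12:08:00 to 2024-07-04 12:14:00
4. Count RESPONSE events in overlap: 1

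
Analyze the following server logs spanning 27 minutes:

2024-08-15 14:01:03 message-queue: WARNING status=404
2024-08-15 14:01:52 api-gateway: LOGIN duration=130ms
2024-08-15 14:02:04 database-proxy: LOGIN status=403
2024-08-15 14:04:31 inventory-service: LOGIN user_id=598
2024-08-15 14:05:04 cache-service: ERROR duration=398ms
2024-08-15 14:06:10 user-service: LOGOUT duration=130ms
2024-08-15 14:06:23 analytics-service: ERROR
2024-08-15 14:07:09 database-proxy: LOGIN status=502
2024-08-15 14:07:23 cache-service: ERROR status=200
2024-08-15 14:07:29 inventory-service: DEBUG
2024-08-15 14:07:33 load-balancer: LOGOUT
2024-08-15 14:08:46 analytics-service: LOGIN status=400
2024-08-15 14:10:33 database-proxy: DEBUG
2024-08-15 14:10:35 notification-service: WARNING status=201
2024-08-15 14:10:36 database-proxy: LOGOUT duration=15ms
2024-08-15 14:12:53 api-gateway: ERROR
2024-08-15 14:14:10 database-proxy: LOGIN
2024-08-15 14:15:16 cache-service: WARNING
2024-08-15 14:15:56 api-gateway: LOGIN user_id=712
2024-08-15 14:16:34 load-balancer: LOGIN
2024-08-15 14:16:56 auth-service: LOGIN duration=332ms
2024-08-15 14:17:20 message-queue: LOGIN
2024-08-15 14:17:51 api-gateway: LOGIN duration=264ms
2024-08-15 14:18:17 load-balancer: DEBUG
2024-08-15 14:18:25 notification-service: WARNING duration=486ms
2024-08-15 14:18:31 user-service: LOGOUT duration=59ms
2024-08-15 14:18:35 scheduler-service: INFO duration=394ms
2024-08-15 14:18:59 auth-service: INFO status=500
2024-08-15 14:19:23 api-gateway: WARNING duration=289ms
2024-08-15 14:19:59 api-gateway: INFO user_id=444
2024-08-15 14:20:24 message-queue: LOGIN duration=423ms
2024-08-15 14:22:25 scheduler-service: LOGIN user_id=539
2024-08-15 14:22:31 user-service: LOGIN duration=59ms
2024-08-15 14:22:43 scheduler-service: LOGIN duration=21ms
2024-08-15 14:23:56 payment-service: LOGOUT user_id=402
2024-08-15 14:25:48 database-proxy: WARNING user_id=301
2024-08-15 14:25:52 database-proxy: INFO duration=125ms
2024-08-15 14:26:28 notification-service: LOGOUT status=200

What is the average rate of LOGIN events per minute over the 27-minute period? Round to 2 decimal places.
0.56

To calculate the rate:

1. Count total LOGIN events: 15
2. Total time period: 27 minutes
3. Rate = 15 / 27 = 0.56 events per minute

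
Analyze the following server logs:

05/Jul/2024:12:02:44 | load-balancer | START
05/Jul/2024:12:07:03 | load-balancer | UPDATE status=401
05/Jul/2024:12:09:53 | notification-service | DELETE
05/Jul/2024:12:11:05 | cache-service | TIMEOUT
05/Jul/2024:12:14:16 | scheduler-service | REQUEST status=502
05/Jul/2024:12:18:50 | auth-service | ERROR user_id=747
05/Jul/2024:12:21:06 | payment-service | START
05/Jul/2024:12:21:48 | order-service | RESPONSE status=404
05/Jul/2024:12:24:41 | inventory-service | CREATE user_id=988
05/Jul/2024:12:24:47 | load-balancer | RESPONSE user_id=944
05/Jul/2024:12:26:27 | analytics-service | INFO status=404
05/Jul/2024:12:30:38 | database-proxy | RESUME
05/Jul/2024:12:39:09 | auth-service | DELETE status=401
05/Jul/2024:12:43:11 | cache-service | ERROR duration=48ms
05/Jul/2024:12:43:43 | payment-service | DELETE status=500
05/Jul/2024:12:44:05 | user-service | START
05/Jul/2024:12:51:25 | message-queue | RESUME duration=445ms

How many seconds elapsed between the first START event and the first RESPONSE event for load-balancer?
1323

To find the time between events:

1. Locate the first START event for load-balancer: 05/Jul/2024:12:02:44
2. Locate the first RESPONSE event for load-balancer: 05/Jul/2024:12:24:47
3. Calculate the difference: 05/Jul/2024:12:24:47 - 05/Jul/2024:12:02:44 = 1323 seconds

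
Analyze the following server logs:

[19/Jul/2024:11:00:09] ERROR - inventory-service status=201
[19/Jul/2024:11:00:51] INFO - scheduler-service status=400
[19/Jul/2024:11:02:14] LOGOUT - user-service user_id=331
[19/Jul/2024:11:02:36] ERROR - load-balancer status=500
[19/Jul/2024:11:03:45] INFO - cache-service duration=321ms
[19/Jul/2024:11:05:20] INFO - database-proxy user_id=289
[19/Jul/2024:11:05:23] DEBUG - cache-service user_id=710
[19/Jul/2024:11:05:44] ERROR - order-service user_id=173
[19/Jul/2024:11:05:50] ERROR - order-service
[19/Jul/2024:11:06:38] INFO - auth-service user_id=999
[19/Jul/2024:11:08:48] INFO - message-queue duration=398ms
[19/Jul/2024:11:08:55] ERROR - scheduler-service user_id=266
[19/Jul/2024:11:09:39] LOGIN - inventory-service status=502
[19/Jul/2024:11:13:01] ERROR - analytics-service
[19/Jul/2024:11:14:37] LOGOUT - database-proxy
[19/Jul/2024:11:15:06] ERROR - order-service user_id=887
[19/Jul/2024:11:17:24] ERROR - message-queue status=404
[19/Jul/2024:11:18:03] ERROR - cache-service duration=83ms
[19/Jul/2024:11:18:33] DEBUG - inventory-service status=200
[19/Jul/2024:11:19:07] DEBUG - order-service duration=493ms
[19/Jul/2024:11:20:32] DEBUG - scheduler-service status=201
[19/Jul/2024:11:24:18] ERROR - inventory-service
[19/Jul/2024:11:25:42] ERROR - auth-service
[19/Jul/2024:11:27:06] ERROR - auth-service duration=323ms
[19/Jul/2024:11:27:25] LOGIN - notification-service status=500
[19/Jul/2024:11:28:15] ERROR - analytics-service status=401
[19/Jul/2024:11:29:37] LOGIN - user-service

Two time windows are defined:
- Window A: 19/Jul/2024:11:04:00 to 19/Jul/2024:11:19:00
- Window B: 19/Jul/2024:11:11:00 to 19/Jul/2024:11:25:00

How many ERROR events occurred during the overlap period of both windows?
4

To find overlap events:

1. Window A: 19/Jul/2024:11:04:00 to 19/Jul/2024:11:19:00
2. Window B: 19/Jul/2024:11:11:00 to 19/Jul/2024:11:25:00
3. Overlap period: 19/Jul/2024:11:11:00 to 19/Jul/2024:11:19:00
4. Count ERROR events in overlap: 4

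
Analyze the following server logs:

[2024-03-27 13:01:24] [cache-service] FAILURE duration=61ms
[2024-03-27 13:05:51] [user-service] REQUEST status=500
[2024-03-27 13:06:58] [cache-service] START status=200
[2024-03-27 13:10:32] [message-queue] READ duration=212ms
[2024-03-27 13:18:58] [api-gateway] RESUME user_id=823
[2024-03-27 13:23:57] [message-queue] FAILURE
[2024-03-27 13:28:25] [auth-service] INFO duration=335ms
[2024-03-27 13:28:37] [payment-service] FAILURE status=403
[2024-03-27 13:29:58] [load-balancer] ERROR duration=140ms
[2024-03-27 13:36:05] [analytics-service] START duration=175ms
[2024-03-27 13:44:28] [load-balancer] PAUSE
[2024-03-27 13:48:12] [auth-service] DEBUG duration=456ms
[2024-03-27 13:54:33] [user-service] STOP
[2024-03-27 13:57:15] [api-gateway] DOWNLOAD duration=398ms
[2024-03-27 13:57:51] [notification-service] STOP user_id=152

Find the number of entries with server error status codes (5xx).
1

To find matching entries:

1. Pattern to match: server error status codes (5xx)
2. Scan each log entry for the pattern
3. Count matches: 1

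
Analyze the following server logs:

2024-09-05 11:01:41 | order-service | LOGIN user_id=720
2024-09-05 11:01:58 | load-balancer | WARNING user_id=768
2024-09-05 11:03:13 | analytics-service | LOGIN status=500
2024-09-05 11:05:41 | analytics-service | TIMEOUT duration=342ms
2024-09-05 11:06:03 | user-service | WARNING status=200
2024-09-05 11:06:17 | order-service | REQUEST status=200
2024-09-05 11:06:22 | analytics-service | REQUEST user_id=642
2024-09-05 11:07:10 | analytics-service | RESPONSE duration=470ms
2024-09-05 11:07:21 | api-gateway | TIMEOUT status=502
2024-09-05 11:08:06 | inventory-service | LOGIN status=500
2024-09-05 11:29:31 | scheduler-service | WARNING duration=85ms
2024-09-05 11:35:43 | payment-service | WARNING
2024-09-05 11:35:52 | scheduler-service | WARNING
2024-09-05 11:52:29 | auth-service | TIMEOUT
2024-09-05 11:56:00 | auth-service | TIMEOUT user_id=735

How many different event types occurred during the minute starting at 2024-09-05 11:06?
2

To count unique event types:

1. Filter events in the minute starting at 2024-09-05 11:06
2. Extract event types from matching entries
3. Count unique types: 2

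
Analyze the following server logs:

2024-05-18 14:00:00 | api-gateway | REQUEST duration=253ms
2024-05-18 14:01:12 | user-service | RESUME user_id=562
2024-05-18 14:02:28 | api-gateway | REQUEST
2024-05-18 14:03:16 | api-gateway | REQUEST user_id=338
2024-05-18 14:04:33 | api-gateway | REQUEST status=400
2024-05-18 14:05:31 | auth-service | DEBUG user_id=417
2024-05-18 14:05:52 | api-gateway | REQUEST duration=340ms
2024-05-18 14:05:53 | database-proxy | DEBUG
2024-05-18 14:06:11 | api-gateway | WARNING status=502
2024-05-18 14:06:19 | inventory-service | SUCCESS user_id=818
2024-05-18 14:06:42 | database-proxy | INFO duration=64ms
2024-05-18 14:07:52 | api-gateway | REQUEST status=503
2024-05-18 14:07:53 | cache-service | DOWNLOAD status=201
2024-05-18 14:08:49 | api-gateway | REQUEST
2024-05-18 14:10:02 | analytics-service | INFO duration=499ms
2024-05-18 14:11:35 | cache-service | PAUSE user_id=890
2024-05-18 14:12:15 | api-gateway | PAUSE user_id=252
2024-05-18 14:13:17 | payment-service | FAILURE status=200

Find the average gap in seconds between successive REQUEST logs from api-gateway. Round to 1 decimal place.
88.2

To calculate average interval:

1. Find all REQUEST events for api-gateway in order
2. Calculate time gaps between consecutive events
3. Compute mean of gaps: 529 / 6 = 88.2 seconds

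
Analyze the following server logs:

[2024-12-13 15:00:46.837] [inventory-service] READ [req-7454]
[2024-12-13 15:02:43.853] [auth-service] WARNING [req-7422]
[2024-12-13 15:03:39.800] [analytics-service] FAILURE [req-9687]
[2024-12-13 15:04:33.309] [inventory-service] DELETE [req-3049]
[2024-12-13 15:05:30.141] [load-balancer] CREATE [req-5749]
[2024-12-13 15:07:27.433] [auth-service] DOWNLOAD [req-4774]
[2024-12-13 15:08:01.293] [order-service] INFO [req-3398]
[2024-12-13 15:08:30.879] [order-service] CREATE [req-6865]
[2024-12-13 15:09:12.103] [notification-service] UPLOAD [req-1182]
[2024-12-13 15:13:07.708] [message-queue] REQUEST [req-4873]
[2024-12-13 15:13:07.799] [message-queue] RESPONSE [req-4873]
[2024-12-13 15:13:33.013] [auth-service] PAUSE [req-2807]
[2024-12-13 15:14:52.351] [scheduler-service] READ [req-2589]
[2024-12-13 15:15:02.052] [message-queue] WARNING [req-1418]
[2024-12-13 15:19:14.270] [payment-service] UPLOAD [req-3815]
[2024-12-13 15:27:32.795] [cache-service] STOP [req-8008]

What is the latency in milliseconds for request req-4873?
91

To calculate latency:

1. Find REQUEST with id req-4873: 2024-12-13 15:13:07.708
2. Find RESPONSE with id req-4873: 2024-12-13 15:13:07.799
3. Latency: 2024-12-13 15:13:07.799 - 2024-12-13 15:13:07.708 = 91ms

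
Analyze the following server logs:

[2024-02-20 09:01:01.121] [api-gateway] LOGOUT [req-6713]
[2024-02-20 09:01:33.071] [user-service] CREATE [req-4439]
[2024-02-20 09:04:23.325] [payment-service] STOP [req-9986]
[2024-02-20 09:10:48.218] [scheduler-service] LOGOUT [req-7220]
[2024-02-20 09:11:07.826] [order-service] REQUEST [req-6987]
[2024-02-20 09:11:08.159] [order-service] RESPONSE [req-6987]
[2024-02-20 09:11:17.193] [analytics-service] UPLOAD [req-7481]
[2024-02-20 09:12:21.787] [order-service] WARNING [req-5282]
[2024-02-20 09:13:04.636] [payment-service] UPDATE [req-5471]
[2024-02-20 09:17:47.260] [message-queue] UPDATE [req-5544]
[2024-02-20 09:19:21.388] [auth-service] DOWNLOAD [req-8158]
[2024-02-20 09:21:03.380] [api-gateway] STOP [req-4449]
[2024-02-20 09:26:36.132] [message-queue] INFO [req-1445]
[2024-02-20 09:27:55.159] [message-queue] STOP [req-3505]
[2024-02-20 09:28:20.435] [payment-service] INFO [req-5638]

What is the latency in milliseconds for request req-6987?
333

To calculate latency:

1. Find REQUEST with id req-6987: 2024-02-20 09:11:07.826
2. Find RESPONSE with id req-6987: 2024-02-20 09:11:08.159
3. Latency: 2024-02-20 09:11:08.159 - 2024-02-20 09:11:07.826 = 333ms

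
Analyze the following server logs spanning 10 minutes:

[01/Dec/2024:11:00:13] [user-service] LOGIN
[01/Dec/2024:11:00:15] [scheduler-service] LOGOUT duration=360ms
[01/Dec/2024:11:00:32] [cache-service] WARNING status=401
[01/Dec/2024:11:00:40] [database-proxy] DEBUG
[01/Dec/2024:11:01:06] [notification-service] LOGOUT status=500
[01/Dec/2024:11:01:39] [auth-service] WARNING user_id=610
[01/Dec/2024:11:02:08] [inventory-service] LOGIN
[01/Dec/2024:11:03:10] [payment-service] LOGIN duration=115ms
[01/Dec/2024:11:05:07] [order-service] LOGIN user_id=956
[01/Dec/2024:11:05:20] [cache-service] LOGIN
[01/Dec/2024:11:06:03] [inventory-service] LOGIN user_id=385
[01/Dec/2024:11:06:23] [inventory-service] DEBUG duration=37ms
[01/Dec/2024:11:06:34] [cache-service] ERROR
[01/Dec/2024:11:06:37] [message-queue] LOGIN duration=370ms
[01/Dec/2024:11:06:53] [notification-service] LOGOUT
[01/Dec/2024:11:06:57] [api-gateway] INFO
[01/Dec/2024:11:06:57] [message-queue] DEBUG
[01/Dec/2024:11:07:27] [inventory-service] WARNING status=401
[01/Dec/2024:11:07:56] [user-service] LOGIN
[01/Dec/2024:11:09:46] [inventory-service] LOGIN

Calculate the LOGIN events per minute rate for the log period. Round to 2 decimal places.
0.9

To calculate the rate:

1. Count total LOGIN events: 9
2. Total time period: 10 minutes
3. Rate = 9 / 10 = 0.9 events per minute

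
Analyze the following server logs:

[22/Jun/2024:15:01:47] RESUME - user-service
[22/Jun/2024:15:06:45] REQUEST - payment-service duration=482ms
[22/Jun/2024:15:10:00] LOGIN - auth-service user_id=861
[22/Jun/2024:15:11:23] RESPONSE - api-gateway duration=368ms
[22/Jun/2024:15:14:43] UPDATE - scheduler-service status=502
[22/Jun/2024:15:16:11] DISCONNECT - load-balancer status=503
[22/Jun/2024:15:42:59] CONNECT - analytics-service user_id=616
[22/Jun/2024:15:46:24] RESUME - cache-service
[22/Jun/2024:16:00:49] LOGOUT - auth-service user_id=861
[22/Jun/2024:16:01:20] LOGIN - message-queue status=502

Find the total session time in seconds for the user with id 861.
3049

To calculate session duration:

1. Find LOGIN event for user_id=861: 22/Jun/2024:15:10:00
2. Find LOGOUT event for user_id=861: 22/Jun/2024:16:00:49
3. Session duration: 22/Jun/2024:16:00:49 - 22/Jun/2024:15:10:00 = 3049 seconds (50 minutes)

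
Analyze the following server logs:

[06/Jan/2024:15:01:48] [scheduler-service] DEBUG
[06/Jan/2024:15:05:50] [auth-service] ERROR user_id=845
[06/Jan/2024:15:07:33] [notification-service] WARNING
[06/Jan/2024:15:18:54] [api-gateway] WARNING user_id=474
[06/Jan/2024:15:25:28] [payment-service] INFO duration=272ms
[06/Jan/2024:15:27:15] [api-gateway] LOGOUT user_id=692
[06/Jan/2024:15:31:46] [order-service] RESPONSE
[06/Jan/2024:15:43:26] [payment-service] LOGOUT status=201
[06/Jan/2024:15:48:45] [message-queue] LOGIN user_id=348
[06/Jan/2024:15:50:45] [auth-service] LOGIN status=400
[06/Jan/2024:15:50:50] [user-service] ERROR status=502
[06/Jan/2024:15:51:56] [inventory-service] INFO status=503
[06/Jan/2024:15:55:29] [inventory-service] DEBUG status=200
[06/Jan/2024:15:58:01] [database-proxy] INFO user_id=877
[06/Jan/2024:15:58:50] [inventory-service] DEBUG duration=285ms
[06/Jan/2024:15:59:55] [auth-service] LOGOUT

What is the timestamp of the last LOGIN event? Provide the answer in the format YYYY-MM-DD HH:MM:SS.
2024-01-06 15:50:45

To find the last event:

1. Filter for all LOGIN events
2. Sort by timestamp
3. Select the last one
4. Timestamp: 2024-01-06 15:50:45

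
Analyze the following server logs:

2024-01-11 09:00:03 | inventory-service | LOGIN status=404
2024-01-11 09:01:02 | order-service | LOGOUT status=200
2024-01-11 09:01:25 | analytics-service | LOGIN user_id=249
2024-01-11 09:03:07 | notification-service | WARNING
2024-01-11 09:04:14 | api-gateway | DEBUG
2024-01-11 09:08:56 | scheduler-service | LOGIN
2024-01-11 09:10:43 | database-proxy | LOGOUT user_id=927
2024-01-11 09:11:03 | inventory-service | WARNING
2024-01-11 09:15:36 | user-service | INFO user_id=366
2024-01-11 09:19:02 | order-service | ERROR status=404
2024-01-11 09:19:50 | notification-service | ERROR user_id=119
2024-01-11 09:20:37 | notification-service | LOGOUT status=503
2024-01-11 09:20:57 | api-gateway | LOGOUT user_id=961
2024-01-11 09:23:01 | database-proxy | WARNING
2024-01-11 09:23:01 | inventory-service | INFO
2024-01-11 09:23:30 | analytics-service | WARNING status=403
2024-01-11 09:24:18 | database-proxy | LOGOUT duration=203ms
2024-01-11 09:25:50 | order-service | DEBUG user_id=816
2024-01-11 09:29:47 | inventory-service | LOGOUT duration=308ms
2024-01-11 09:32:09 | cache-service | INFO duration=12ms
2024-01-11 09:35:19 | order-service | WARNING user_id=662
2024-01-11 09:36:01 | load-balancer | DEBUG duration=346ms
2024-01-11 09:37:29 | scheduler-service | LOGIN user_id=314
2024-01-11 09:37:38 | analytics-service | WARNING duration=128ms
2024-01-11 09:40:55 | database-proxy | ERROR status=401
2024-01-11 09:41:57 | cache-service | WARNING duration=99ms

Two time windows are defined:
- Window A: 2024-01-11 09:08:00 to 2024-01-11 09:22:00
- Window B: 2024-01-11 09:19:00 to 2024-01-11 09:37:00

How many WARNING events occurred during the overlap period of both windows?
0

To find overlap events:

1. Window A: 2024-01-11 09:08:00 to 2024-01-11 09:22:00
2. Window B: 2024-01-11 09:19:00 to 2024-01-11 09:37:00
3. Overlap period: 2024-01-11 09:19:00 to 2024-01-11 09:22:00
4. Count WARNING events in overlap: 0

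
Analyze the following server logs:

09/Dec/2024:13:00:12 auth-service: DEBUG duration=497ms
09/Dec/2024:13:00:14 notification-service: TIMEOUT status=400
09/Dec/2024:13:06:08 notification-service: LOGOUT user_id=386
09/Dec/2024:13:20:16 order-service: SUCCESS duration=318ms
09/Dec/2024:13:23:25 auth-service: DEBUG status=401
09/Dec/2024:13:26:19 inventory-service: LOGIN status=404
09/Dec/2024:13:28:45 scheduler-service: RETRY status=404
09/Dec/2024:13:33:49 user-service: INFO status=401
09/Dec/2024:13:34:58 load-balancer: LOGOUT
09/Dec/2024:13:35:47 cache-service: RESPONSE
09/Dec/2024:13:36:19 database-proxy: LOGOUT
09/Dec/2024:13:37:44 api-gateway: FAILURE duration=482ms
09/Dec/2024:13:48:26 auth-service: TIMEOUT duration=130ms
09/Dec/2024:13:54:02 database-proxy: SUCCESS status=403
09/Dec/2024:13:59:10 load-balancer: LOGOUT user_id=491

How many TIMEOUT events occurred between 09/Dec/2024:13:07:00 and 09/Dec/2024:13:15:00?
0

To count events in the time window:

1. Window boundaries: 09/Dec/2024:13:07:00 to 09/Dec/2024:13:15:00
2. Filter for TIMEOUT events within this window
3. Count matching events: 0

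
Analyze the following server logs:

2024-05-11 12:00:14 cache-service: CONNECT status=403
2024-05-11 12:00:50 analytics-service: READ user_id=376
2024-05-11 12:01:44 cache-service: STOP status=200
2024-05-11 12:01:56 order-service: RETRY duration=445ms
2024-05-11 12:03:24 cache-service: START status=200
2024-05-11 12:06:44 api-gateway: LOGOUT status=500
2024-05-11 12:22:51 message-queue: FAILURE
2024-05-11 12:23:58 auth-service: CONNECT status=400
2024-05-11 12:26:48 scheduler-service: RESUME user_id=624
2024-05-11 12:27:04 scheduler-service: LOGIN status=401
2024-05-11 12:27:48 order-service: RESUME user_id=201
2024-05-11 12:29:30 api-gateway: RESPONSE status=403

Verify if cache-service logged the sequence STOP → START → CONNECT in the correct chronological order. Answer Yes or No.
No

To verify sequence order:

1. Find all events in sequence STOP → START → CONNECT for cache-service
2. Extract their timestamps
3. Check if timestamps are in ascending order
4. Result: No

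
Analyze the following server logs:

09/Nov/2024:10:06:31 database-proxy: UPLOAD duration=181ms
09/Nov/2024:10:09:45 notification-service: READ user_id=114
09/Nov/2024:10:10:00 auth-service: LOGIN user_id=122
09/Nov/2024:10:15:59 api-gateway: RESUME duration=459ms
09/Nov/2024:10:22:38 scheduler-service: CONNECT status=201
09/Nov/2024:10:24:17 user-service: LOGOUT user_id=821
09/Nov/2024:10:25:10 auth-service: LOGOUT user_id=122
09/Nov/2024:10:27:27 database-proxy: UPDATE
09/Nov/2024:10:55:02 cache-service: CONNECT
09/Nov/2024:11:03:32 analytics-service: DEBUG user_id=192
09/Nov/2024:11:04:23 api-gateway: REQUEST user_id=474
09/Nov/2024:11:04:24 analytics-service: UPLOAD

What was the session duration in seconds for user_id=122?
910

To calculate session duration:

1. Find LOGIN event for user_id=122: 09/Nov/2024:10:10:00
2. Find LOGOUT event for user_id=122: 09/Nov/2024:10:25:10
3. Session duration: 09/Nov/2024:10:25:10 - 09/Nov/2024:10:10:00 = 910 seconds (15 minutes)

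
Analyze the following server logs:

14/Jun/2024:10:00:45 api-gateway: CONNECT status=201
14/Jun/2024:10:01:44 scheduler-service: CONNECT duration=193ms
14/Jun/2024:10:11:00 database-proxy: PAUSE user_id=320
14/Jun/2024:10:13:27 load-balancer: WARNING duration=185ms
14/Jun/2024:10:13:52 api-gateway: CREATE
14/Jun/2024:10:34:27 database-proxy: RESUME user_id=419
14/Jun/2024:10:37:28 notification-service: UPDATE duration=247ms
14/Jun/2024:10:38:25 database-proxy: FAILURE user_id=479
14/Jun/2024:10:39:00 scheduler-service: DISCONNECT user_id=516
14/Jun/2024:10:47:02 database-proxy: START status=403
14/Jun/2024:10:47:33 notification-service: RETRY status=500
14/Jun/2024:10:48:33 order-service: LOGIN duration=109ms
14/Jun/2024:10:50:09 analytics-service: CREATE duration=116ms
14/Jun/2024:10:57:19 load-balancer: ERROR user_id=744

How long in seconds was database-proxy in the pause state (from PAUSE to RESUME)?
1407

To calculate state duration:

1. Find PAUSE event for database-proxy: 14/Jun/2024:10:11:00
2. Find RESUME event for database-proxy: 14/Jun/2024:10:34:27
3. Calculate duration: 14/Jun/2024:10:34:27 - 14/Jun/2024:10:11:00 = 1407 seconds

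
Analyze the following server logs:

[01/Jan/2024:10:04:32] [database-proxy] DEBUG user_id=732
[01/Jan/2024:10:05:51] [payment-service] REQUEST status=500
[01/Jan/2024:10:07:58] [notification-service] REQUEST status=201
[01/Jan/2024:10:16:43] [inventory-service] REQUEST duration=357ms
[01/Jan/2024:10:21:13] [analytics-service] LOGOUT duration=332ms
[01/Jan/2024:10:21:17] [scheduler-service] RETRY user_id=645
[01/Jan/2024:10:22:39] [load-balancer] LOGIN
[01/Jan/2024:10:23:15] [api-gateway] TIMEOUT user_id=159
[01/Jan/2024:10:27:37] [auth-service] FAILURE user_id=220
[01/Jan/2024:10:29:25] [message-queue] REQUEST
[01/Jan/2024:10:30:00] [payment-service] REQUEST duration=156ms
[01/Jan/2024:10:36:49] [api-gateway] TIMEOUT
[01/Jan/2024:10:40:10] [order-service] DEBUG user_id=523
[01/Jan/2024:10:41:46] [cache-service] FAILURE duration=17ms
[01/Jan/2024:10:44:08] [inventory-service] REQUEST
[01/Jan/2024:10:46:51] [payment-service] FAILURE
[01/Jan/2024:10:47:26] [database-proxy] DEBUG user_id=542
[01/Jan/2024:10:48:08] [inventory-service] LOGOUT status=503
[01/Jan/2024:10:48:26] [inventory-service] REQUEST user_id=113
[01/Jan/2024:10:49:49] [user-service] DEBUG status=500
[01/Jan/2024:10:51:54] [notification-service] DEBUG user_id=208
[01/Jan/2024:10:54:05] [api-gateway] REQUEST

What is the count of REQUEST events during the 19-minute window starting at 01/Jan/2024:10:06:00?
2

To count events in the time window:

1. Window boundaries: 01/Jan/2024:10:06:00 to 01/Jan/2024:10:25:00
2. Filter for REQUEST events within this window
3. Count matching events: 2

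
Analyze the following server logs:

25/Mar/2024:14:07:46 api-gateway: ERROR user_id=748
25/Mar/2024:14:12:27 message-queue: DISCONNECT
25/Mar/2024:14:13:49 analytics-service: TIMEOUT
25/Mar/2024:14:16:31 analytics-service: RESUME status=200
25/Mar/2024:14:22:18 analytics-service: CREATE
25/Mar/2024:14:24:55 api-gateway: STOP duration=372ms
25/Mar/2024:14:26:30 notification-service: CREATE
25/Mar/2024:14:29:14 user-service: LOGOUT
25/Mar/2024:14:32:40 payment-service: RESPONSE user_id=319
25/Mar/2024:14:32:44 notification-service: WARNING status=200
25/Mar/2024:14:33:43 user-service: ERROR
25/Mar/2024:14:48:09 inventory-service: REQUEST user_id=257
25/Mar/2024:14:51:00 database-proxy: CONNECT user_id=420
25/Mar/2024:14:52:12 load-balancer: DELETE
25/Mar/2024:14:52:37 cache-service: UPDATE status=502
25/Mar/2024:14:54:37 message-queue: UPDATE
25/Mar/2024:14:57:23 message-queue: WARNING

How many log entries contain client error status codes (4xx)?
0

To find matching entries:

1. Pattern to match: client error status codes (4xx)
2. Scan each log entry for the pattern
3. Count matches: 0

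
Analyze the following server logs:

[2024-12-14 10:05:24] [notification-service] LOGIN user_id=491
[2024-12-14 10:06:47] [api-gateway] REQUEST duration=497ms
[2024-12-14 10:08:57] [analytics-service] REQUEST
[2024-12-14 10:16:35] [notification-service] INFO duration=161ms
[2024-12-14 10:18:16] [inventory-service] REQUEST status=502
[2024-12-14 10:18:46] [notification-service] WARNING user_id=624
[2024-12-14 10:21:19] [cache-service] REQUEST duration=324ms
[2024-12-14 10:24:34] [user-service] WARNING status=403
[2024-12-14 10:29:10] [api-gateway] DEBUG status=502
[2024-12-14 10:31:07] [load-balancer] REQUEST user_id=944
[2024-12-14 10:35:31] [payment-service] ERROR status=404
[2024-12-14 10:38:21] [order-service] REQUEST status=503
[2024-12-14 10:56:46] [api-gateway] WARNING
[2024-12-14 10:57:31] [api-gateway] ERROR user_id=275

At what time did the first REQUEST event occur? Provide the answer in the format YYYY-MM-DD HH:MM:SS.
2024-12-14 10:06:47

To find the first event:

1. Filter for all REQUEST events
2. Sort by timestamp
3. Select the first one
4. Timestamp: 2024-12-14 10:06:47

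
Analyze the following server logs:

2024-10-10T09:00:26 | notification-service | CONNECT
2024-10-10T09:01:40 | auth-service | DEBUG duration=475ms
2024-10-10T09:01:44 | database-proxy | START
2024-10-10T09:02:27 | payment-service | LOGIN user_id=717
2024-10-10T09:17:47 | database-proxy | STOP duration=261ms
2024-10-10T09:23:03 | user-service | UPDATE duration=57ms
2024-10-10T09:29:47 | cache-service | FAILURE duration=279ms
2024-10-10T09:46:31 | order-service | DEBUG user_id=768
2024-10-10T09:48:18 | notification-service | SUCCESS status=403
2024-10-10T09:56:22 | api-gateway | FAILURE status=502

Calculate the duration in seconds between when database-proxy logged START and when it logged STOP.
963

To find the time between events:

1. Locate the first START event for database-proxy: 2024-10-10T09:01:44
2. Locate the first STOP event for database-proxy: 2024-10-10T09:17:47
3. Calculate the difference: 2024-10-10T09:17:47 - 2024-10-10T09:01:44 = 963 seconds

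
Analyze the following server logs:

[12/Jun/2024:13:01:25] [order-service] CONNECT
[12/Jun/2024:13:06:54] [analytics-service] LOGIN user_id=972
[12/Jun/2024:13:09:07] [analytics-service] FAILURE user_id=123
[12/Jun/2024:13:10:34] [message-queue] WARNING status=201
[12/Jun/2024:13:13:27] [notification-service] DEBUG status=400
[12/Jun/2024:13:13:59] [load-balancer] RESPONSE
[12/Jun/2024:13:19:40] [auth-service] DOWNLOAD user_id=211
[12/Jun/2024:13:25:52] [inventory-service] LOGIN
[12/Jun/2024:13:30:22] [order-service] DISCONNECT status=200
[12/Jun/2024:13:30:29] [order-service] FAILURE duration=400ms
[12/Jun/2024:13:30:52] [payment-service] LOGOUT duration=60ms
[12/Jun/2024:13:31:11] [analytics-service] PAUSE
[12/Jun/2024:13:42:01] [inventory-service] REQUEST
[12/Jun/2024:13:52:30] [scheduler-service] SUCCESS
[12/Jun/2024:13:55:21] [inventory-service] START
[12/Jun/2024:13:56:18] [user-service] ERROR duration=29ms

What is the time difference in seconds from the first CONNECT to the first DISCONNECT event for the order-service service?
1737

To find the time between events:

1. Locate the first CONNECT event for order-service: 12/Jun/2024:13:01:25
2. Locate the first DISCONNECT event for order-service: 12/Jun/2024:13:30:22
3. Calculate the difference: 12/Jun/2024:13:30:22 - 12/Jun/2024:13:01:25 = 1737 seconds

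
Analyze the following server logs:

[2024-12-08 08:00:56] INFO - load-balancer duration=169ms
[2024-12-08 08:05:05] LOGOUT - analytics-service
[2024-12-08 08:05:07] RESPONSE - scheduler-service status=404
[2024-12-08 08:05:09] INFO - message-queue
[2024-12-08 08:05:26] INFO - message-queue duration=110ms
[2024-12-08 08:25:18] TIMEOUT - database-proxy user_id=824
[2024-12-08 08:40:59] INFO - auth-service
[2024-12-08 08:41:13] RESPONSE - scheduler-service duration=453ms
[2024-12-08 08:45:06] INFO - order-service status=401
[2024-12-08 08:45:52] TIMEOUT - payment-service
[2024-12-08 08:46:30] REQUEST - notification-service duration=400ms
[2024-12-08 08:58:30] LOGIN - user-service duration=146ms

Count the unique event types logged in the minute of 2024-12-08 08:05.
3

To count unique event types:

1. Filter events in the minute starting at 2024-12-08 08:05
2. Extract event types from matching entries
3. Count unique types: 3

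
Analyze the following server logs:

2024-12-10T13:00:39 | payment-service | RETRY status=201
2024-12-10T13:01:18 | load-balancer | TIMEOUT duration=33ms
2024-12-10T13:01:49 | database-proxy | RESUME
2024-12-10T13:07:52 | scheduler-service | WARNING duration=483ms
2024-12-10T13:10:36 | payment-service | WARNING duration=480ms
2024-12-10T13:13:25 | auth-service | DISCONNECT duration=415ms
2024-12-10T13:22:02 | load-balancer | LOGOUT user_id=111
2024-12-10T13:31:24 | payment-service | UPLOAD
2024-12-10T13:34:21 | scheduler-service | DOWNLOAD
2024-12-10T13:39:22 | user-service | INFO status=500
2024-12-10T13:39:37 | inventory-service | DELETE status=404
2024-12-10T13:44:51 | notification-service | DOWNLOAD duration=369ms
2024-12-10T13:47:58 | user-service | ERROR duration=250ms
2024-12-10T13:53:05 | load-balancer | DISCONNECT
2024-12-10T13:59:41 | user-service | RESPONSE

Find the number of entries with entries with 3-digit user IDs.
1

To find matching entries:

1. Pattern to match: entries with 3-digit user IDs
2. Scan each log entry for the pattern
3. Count matches: 1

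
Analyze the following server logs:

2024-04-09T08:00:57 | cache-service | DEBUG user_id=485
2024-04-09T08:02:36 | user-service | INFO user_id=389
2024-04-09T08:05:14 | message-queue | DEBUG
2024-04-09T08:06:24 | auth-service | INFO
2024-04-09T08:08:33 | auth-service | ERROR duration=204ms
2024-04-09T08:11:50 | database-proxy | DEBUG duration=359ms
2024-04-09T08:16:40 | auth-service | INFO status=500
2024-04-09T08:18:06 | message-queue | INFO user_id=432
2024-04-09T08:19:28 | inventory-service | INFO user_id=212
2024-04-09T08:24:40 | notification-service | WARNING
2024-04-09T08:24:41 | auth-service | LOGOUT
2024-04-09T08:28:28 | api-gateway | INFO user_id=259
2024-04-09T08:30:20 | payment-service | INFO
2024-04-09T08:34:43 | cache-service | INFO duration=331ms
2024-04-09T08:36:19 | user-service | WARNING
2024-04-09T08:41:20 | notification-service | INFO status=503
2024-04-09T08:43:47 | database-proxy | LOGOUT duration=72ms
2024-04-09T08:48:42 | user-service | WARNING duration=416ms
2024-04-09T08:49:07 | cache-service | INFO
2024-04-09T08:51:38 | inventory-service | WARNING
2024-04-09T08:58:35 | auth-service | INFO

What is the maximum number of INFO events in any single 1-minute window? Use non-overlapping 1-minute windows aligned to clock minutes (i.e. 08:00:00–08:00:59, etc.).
1

To find the burst window:

1. Divide the log period into non-overlapping 1-minute windows starting at 08:00
2. Count INFO events in each window
3. Find the window with maximum count
4. Maximum events in a window: 1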